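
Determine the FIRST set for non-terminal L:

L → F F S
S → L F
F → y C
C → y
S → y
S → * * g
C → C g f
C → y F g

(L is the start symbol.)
{ 'y' }

FIRST sets of the other non-terminals involved (by the same procedure, iterated to a fixed point):
  FIRST(F) = { 'y' }

From L → F F S:
  - F is a non-terminal: add FIRST(F) \ {ε} = { 'y' }
    F is not nullable, so stop

Collecting: FIRST(L) = { 'y' }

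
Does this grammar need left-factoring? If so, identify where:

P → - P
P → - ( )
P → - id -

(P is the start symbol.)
Yes, P has productions with common prefix '-'

Left-factoring is needed when two productions for the same non-terminal
share a common prefix on the right-hand side.

Productions for P:
  P → - P
  P → - ( )
  P → - id -

Found common prefix '-' in productions for P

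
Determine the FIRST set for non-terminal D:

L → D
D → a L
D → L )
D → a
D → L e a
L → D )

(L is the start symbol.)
To compute FIRST(D), examine every production with D on the left-hand side, reading each right-hand side left to right until a non-nullable symbol is reached.

FIRST sets of the other non-terminals involved (by the same procedure, iterated to a fixed point):
  FIRST(L) = { 'a' }

From D → a L:
  - a is a terminal: add 'a' and stop
From D → L ):
  - L is a non-terminal: add FIRST(L) \ {ε} = { 'a' }
    L is not nullable, so stop
From D → a:
  - a is a terminal: add 'a' and stop
From D → L e a:
  - L is a non-terminal: add FIRST(L) \ {ε} = { 'a' }
    L is not nullable, so stop

Collecting: FIRST(D) = { 'a' }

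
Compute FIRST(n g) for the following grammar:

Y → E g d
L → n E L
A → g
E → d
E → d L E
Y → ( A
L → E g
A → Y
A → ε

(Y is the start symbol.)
To compute FIRST(n g), process the symbols left to right:
Symbol n is a terminal. Add 'n' and stop.
FIRST(n g) = { 'n' }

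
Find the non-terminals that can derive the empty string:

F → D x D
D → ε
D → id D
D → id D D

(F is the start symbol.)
ε-productions: D → ε
So D is immediately nullable.
No further non-terminal can be added: every production for the remaining non-terminals contains a terminal or a non-nullable non-terminal.
Nullable = { 'D' }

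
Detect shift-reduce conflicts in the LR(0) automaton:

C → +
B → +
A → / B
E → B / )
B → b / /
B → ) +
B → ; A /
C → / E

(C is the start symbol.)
A shift-reduce conflict occurs when an LR(0) state has both:
  - a complete (reduce) item [A → α .] (dot at the end), and
  - a shift item [B → β . c γ] (dot before a terminal).

Augment with C' → C and build the canonical LR(0) collection (I0 = CLOSURE({[C' → . C]}), then GOTO on every symbol after a dot until no new states appear). It has 19 states:
  I0: { [C → . +], [C → . / E], [C' → . C] }  — shift
  I1: { [C → + .] }  — reduce
  I2: { [B → . ) +], [B → . +], [B → . ; A /], [B → . b / /], [C → / . E], [E → . B / )] }  — shift
  I3: { [C' → C .] }  — accept
  I4: { [B → ) . +] }  — shift
  I5: { [B → + .] }  — reduce
  I6: { [A → . / B], [B → ; . A /] }  — shift
  I7: { [E → B . / )] }  — shift
  I8: { [C → / E .] }  — reduce
  I9: { [B → b . / /] }  — shift
  I10: { [B → b / . /] }  — shift
  I11: { [B → b / / .] }  — reduce
  I12: { [E → B / . )] }  — shift
  I13: { [E → B / ) .] }  — reduce
  I14: { [A → / . B], [B → . ) +], [B → . +], [B → . ; A /], [B → . b / /] }  — shift
  I15: { [B → ; A . /] }  — shift
  I16: { [B → ; A / .] }  — reduce
  I17: { [A → / B .] }  — reduce
  I18: { [B → ) + .] }  — reduce

No state contains both a complete item and a shift item.

Answer: No shift-reduce conflicts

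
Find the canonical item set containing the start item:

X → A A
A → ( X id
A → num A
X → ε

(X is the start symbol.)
{ [A → . ( X id], [A → . num A], [X → . A A], [X → .], [X' → . X] }

First, augment the grammar with X' → X
I₀ = CLOSURE({ [X' → . X] }):
  [X' → . X] has the dot before X: add [X → . A A], [X → .]
  [X → . A A] has the dot before A: add [A → . ( X id], [A → . num A]
No further items can be added.

I₀ = { [A → . ( X id], [A → . num A], [X → . A A], [X → .], [X' → . X] }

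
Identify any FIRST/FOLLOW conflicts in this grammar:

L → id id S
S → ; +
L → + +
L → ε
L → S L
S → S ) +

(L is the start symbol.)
A FIRST/FOLLOW conflict occurs when a non-terminal N has a nullable alternative N → β (β ⇒* ε) and another alternative N → α with FIRST(α) ∩ FOLLOW(N) ≠ ∅: on such a lookahead the parser cannot decide between expanding α and letting N vanish via β.

Nullable non-terminals: L.
FIRST sets used below: FIRST(S) = { ';' }

L: nullable alternative(s) L → ε; FOLLOW(L) = { $ }
  L → id id S: FIRST \ {ε} = { 'id' } — disjoint from FOLLOW(L)
  L → + +: FIRST \ {ε} = { '+' } — disjoint from FOLLOW(L)
  L → ε: FIRST \ {ε} = { } — this is the only nullable alternative, skip
  L → S L: FIRST \ {ε} = { ';' } — disjoint from FOLLOW(L)

S has no nullable alternative, so no FIRST/FOLLOW check is needed there.

No FIRST/FOLLOW conflicts found.

Answer: No FIRST/FOLLOW conflicts.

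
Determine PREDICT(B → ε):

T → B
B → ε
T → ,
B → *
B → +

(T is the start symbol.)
{ $ }

PREDICT(B → ε) = (FIRST(RHS) \ {ε}) ∪ (FOLLOW(B) if ε ∈ FIRST(RHS), i.e. RHS ⇒* ε)
The right-hand side is ε (FIRST(ε) = { ε }), so the predict set is FOLLOW(B) = { $ }
PREDICT(B → ε) = { $ }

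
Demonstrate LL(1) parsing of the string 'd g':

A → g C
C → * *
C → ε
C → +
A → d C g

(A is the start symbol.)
LL(1) parsing maintains a stack (initially the start symbol over $) and the input. At each step: if the stack top is a terminal, match it against the current input token; if it is a non-terminal N, replace it with the RHS of M[N, lookahead] (the unique production whose predict set contains the lookahead).

Stack is shown with the top on the left.

Stack    Input  Action
----------------------
A $      d g $  output A → d C g
d C g $  d g $  match 'd'
C g $    g $    output C → ε
g $      g $    match 'g'
$        $      accept

The string is accepted.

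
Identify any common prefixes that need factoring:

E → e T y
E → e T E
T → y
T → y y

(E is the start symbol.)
Left-factoring is needed when two productions for the same non-terminal
share a common prefix on the right-hand side.

Productions for E:
  E → e T y
  E → e T E
Productions for T:
  T → y
  T → y y

Found common prefix 'e T' in productions for E
Found common prefix 'y' in productions for T

Answer: Yes, E has productions with common prefix 'e T'; T has productions with common prefix 'y'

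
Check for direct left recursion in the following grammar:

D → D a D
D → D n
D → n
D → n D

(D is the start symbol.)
Yes, D is left-recursive

D → D a D: LEFT RECURSIVE (starts with D)
D → D n: LEFT RECURSIVE (starts with D)
D → n: starts with n
D → n D: starts with n

The grammar has direct left recursion on: D.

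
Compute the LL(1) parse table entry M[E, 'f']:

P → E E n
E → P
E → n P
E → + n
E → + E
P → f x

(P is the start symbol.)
E → P

To find M[E, 'f'], we find productions for E where 'f' is in the predict set (PREDICT(N → α) = (FIRST(α) \ {ε}) ∪ (FOLLOW(N) if α ⇒* ε)).

Relevant sets:
  FIRST(P) = { '+', 'f', 'n' }

E → P: PREDICT = { '+', 'f', 'n' }
  'f' is in predict set, so this production goes in M[E, 'f']
E → n P: PREDICT = { 'n' }
E → + n: PREDICT = { '+' }
E → + E: PREDICT = { '+' }

M[E, 'f'] = E → P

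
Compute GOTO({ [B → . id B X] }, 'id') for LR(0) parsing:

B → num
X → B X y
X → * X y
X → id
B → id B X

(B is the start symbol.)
GOTO(I, 'id') = CLOSURE({ [A → αX.β] : [A → α.Xβ] ∈ I, X = 'id' })

Items with dot before 'id', with the dot advanced:
  [B → . id B X] → [B → id . B X]
Closure of the advanced items:
  [B → id . B X] has the dot before B: add [B → . num], [B → . id B X]

GOTO = { [B → . id B X], [B → . num], [B → id . B X] }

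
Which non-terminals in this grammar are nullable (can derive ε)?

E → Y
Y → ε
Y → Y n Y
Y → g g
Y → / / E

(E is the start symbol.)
ε-productions: Y → ε
So Y is immediately nullable.
E → Y: every symbol on the right is nullable, so E is nullable too.
Every non-terminal is now nullable.
Nullable = { 'E', 'Y' }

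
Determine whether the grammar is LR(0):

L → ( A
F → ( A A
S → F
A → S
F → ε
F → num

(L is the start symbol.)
No. Shift-reduce conflict between [F → .] and [F → . ( A A]

A grammar is LR(0) if no state in the canonical LR(0) collection has:
  - both a shift item (dot before a terminal) and a complete item (shift-reduce conflict), or
  - two or more complete items (reduce-reduce conflict; the accept item [L' → L .] counts as a complete item here).

Augment with L' → L and build the canonical LR(0) collection (I0 = CLOSURE({[L' → . L]}), then GOTO on every symbol after a dot until no new states appear). It has 10 states:
  I0: { [L → . ( A], [L' → . L] }  — shift
  I1: { [A → . S], [F → . ( A A], [F → . num], [F → .], [L → ( . A], [S → . F] }  — shift, reduce
  I2: { [L' → L .] }  — accept
  I3: { [A → . S], [F → ( . A A], [F → . ( A A], [F → . num], [F → .], [S → . F] }  — shift, reduce
  I4: { [L → ( A .] }  — reduce
  I5: { [S → F .] }  — reduce
  I6: { [A → S .] }  — reduce
  I7: { [F → num .] }  — reduce
  I8: { [A → . S], [F → ( A . A], [F → . ( A A], [F → . num], [F → .], [S → . F] }  — shift, reduce
  I9: { [F → ( A A .] }  — reduce

Conflict in state I1:
  Shift-reduce conflict between [F → .] and [F → . ( A A]
So the grammar is NOT LR(0).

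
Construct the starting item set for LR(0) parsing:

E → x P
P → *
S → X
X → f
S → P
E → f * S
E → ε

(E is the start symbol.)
{ [E → . f * S], [E → . x P], [E → .], [E' → . E] }

First, augment the grammar with E' → E
I₀ = CLOSURE({ [E' → . E] }):
  [E' → . E] has the dot before E: add [E → . x P], [E → . f * S], [E → .]
No further items can be added.

I₀ = { [E → . f * S], [E → . x P], [E → .], [E' → . E] }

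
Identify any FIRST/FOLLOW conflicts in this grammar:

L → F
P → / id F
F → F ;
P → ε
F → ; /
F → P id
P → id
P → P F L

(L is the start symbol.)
Yes. P → '/' id F with FOLLOW(P) on { '/' }; P → id with FOLLOW(P) on { 'id' }; P → P F L with FOLLOW(P) on { '/', ';', 'id' }

Nullable non-terminals: P.
FIRST sets used below: FIRST(P) = { '/', ';', 'id', ε }, FIRST(F) = { '/', ';', 'id' }

P: nullable alternative(s) P → ε; FOLLOW(P) = { '/', ';', 'id' }
  P → / id F: FIRST \ {ε} = { '/' } — overlaps FOLLOW(P) on { '/' }: CONFLICT
  P → ε: FIRST \ {ε} = { } — this is the only nullable alternative, skip
  P → id: FIRST \ {ε} = { 'id' } — overlaps FOLLOW(P) on { 'id' }: CONFLICT
  P → P F L: FIRST \ {ε} = { '/', ';', 'id' } — overlaps FOLLOW(P) on { '/', ';', 'id' }: CONFLICT

F, L have no nullable alternative, so no FIRST/FOLLOW check is needed there.

So the grammar has 3 FIRST/FOLLOW conflicts (marked CONFLICT above).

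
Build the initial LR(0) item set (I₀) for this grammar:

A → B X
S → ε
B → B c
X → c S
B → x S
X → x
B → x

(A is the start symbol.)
{ [A → . B X], [A' → . A], [B → . B c], [B → . x S], [B → . x] }

First, augment the grammar with A' → A
I₀ = CLOSURE({ [A' → . A] }):
  [A' → . A] has the dot before A: add [A → . B X]
  [A → . B X] has the dot before B: add [B → . B c], [B → . x S], [B → . x]
No further items can be added.

I₀ = { [A → . B X], [A' → . A], [B → . B c], [B → . x S], [B → . x] }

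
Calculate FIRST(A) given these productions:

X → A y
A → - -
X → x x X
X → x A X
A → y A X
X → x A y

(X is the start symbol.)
{ '-', 'y' }

From A → - -:
  - '-' is a terminal: add '-' and stop
From A → y A X:
  - y is a terminal: add 'y' and stop

Collecting: FIRST(A) = { '-', 'y' }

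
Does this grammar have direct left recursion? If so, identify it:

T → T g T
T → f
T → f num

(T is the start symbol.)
T → T g T: LEFT RECURSIVE (starts with T)
T → f: starts with f
T → f num: starts with f

The grammar has direct left recursion on: T.

Answer: Yes, T is left-recursive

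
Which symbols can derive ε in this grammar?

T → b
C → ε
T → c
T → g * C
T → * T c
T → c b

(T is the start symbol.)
{ 'C' }

A non-terminal is nullable if it can derive ε (the empty string): either it has an ε-production, or it has a production whose right-hand side consists entirely of nullable non-terminals.

ε-productions: C → ε
So C is immediately nullable.
No further non-terminal can be added: every production for the remaining non-terminals contains a terminal or a non-nullable non-terminal.
Nullable = { 'C' }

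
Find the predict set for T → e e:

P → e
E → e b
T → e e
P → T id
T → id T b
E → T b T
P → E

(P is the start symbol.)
PREDICT(T → e e) = (FIRST(RHS) \ {ε}) ∪ (FOLLOW(T) if ε ∈ FIRST(RHS), i.e. RHS ⇒* ε)
FIRST(e e) = { 'e' }
ε ∉ FIRST(e e), so FOLLOW(T) is not added.
PREDICT(T → e e) = { 'e' }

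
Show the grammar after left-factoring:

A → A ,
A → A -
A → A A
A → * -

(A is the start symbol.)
Left-factoring transforms A → αβ₁ | αβ₂ into A → αA' and A' → β₁ | β₂
(α is the longest common prefix among the alternatives). Repeat until
no nonterminal has two alternatives with a common prefix.

Round 1: A has alternatives sharing prefix 'A'. Introduce A': A → A A'
  Add: A' → ,
  Add: A' → -
  Add: A' → A

No remaining common prefixes — done.

Resulting grammar:
A → A A'
A' → ,
A' → -
A' → A
A → * -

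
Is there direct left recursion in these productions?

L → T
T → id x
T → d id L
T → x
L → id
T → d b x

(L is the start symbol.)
Direct left recursion occurs when N → N α for some non-terminal N (the right-hand side begins with the left-hand side itself).

L → T: starts with T
T → id x: starts with id
T → d id L: starts with d
T → x: starts with x
L → id: starts with id
T → d b x: starts with d

No direct left recursion found.

Answer: No direct left recursion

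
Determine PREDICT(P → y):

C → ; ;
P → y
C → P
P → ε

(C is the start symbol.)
PREDICT(P → y) = (FIRST(RHS) \ {ε}) ∪ (FOLLOW(P) if ε ∈ FIRST(RHS), i.e. RHS ⇒* ε)
FIRST(y) = { 'y' }
ε ∉ FIRST(y), so FOLLOW(P) is not added.
PREDICT(P → y) = { 'y' }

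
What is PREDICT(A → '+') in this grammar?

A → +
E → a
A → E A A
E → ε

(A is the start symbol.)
PREDICT(A → '+') = (FIRST(RHS) \ {ε}) ∪ (FOLLOW(A) if ε ∈ FIRST(RHS), i.e. RHS ⇒* ε)
FIRST('+') = { '+' }
ε ∉ FIRST('+'), so FOLLOW(A) is not added.
PREDICT(A → '+') = { '+' }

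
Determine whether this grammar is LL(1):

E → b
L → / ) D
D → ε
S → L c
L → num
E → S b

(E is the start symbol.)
Yes, the grammar is LL(1).

A grammar is LL(1) if for each non-terminal N with multiple productions, the predict sets of those productions are pairwise disjoint, where PREDICT(N → α) = (FIRST(α) \ {ε}) ∪ (FOLLOW(N) if α ⇒* ε).

Relevant sets:
  FIRST(S) = { '/', 'num' }

For E:
  PREDICT(E → b) = { 'b' }
  PREDICT(E → S b) = { '/', 'num' }
For L:
  PREDICT(L → '/' ')' D) = { '/' }
  PREDICT(L → num) = { 'num' }
D, S have a single production, so nothing to check there.

All predict sets are disjoint. The grammar IS LL(1).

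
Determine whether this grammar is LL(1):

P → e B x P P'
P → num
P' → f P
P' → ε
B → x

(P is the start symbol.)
A grammar is LL(1) if for each non-terminal N with multiple productions, the predict sets of those productions are pairwise disjoint, where PREDICT(N → α) = (FIRST(α) \ {ε}) ∪ (FOLLOW(N) if α ⇒* ε).

Relevant sets:
  FOLLOW(P') = { $, 'f' }

For P:
  PREDICT(P → e B x P P') = { 'e' }
  PREDICT(P → num) = { 'num' }
For P':
  PREDICT(P' → f P) = { 'f' }
  PREDICT(P' → ε) = { $, 'f' }
B has a single production, so nothing to check there.

Conflict found: Predict set conflict for P': { 'f' }
The grammar is NOT LL(1).

Answer: No. Predict set conflict for P': { 'f' }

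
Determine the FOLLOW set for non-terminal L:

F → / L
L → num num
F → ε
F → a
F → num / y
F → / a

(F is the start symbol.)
{ $ }

To compute FOLLOW(L), find every occurrence of L on a right-hand side N → α L β: add FIRST(β) \ {ε}, and if β is empty or nullable also add FOLLOW(N). Iterate to a fixed point.

In F → / L: L is at the end, add FOLLOW(F)

The FOLLOW sets referred to above (computed the same way, to a fixed point):
  FOLLOW(F) = { $ }

Taking the union: FOLLOW(L) = { $ }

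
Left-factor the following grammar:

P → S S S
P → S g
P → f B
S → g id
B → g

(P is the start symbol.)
Left-factoring transforms A → αβ₁ | αβ₂ into A → αA' and A' → β₁ | β₂
(α is the longest common prefix among the alternatives). Repeat until
no nonterminal has two alternatives with a common prefix.

Round 1: P has alternatives sharing prefix 'S'. Introduce P': P → S P'
  Add: P' → S S
  Add: P' → g

No remaining common prefixes — done.

Resulting grammar:
P → S P'
P' → S S
P' → g
P → f B
S → g id
B → g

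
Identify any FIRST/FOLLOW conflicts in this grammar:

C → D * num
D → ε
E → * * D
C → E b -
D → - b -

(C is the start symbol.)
No FIRST/FOLLOW conflicts.

Nullable non-terminals: D.

D: nullable alternative(s) D → ε; FOLLOW(D) = { '*', 'b' }
  D → ε: FIRST \ {ε} = { } — this is the only nullable alternative, skip
  D → - b -: FIRST \ {ε} = { '-' } — disjoint from FOLLOW(D)

C, E have no nullable alternative, so no FIRST/FOLLOW check is needed there.

No FIRST/FOLLOW conflicts found.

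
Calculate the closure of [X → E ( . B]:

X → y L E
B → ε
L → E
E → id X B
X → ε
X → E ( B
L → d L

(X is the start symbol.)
{ [B → .], [X → E ( . B] }

Start with: [X → E ( . B]
  [X → E ( . B] has the dot before B: add [B → .]
No further items can be added.

CLOSURE = { [B → .], [X → E ( . B] }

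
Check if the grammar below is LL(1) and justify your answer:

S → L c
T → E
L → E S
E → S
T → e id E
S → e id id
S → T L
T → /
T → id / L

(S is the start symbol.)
No. Predict set conflict for S: { 'e' }

Relevant sets:
  FIRST(L) = { '/', 'e', 'id' }
  FIRST(T) = { '/', 'e', 'id' }
  FIRST(E) = { '/', 'e', 'id' }

For S:
  PREDICT(S → L c) = { '/', 'e', 'id' }
  PREDICT(S → e id id) = { 'e' }
  PREDICT(S → T L) = { '/', 'e', 'id' }
For T:
  PREDICT(T → E) = { '/', 'e', 'id' }
  PREDICT(T → e id E) = { 'e' }
  PREDICT(T → '/') = { '/' }
  PREDICT(T → id '/' L) = { 'id' }
L, E have a single production, so nothing to check there.

Conflict found: Predict set conflict for S: { 'e' }
The grammar is NOT LL(1).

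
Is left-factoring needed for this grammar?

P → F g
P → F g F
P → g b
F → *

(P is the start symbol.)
Yes, P has productions with common prefix 'F g'

Left-factoring is needed when two productions for the same non-terminal
share a common prefix on the right-hand side.

Productions for P:
  P → F g
  P → F g F
  P → g b

Found common prefix 'F g' in productions for P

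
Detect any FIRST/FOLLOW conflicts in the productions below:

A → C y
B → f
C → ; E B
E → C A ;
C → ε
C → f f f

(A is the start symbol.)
A FIRST/FOLLOW conflict occurs when a non-terminal N has a nullable alternative N → β (β ⇒* ε) and another alternative N → α with FIRST(α) ∩ FOLLOW(N) ≠ ∅: on such a lookahead the parser cannot decide between expanding α and letting N vanish via β.

Nullable non-terminals: C.

C: nullable alternative(s) C → ε; FOLLOW(C) = { ';', 'f', 'y' }
  C → ; E B: FIRST \ {ε} = { ';' } — overlaps FOLLOW(C) on { ';' }: CONFLICT
  C → ε: FIRST \ {ε} = { } — this is the only nullable alternative, skip
  C → f f f: FIRST \ {ε} = { 'f' } — overlaps FOLLOW(C) on { 'f' }: CONFLICT

A, B, E have no nullable alternative, so no FIRST/FOLLOW check is needed there.

So the grammar has 2 FIRST/FOLLOW conflicts (marked CONFLICT above).

Answer: Yes. C → ';' E B with FOLLOW(C) on { ';' }; C → f f f with FOLLOW(C) on { 'f' }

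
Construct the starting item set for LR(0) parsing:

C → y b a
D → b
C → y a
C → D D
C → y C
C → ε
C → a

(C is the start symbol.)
First, augment the grammar with C' → C
I₀ = CLOSURE({ [C' → . C] }):
  [C' → . C] has the dot before C: add [C → . y b a], [C → . y a], [C → . D D], [C → . y C], [C → .], [C → . a]
  [C → . D D] has the dot before D: add [D → . b]
No further items can be added.

I₀ = { [C → . D D], [C → . a], [C → . y C], [C → . y a], [C → . y b a], [C → .], [C' → . C], [D → . b] }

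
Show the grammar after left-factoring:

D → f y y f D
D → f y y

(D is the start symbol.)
D → f y y D'
D' → f D
D' → ε

Left-factoring transforms A → αβ₁ | αβ₂ into A → αA' and A' → β₁ | β₂
(α is the longest common prefix among the alternatives). Repeat until
no nonterminal has two alternatives with a common prefix.

Round 1: D has alternatives sharing prefix 'f y y'. Introduce D': D → f y y D'
  Add: D' → f D
  Add: D' → ε

No remaining common prefixes — done.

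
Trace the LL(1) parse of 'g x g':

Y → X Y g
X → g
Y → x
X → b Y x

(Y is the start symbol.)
Stack is shown with the top on the left.

Stack    Input    Action
------------------------
Y $      g x g $  output Y → X Y g
X Y g $  g x g $  output X → g
g Y g $  g x g $  match 'g'
Y g $    x g $    output Y → x
x g $    x g $    match 'x'
g $      g $      match 'g'
$        $        accept

The string is accepted.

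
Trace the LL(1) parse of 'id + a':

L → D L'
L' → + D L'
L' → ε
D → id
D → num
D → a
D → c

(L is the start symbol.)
LL(1) parsing maintains a stack (initially the start symbol over $) and the input. At each step: if the stack top is a terminal, match it against the current input token; if it is a non-terminal N, replace it with the RHS of M[N, lookahead] (the unique production whose predict set contains the lookahead).

Stack is shown with the top on the left.

Stack     Input     Action
--------------------------
L $       id + a $  output L → D L'
D L' $    id + a $  output D → id
id L' $   id + a $  match 'id'
L' $      + a $     output L' → + D L'
+ D L' $  + a $     match '+'
D L' $    a $       output D → a
a L' $    a $       match 'a'
L' $      $         output L' → ε
$         $         accept

The string is accepted.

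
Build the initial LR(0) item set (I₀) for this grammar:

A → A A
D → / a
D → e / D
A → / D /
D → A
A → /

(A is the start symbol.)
First, augment the grammar with A' → A
I₀ = CLOSURE({ [A' → . A] }):
  [A' → . A] has the dot before A: add [A → . A A], [A → . / D /], [A → . /]
No further items can be added.

I₀ = { [A → . / D /], [A → . /], [A → . A A], [A' → . A] }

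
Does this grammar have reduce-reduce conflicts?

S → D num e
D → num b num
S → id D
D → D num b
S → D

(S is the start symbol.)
A reduce-reduce conflict occurs when an LR(0) state has two complete items [A → α .] and [B → β .] — both call for a reduction, and with no lookahead the parser cannot choose between them.

Augment with S' → S and build the canonical LR(0) collection (I0 = CLOSURE({[S' → . S]}), then GOTO on every symbol after a dot until no new states appear). It has 12 states:
  I0: { [D → . D num b], [D → . num b num], [S → . D num e], [S → . D], [S → . id D], [S' → . S] }  — shift
  I1: { [D → D . num b], [S → D . num e], [S → D .] }  — shift, reduce
  I2: { [S' → S .] }  — accept
  I3: { [D → . D num b], [D → . num b num], [S → id . D] }  — shift
  I4: { [D → num . b num] }  — shift
  I5: { [D → num b . num] }  — shift
  I6: { [D → num b num .] }  — reduce
  I7: { [D → D . num b], [S → id D .] }  — shift, reduce
  I8: { [D → D num . b] }  — shift
  I9: { [D → D num b .] }  — reduce
  I10: { [D → D num . b], [S → D num . e] }  — shift
  I11: { [S → D num e .] }  — reduce

No state contains more than one complete item.

Answer: No reduce-reduce conflicts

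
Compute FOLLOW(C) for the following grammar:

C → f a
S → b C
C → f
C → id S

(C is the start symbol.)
{ $ }

To compute FOLLOW(C), find every occurrence of C on a right-hand side N → α C β: add FIRST(β) \ {ε}, and if β is empty or nullable also add FOLLOW(N). Iterate to a fixed point.

C is the start symbol, so $ ∈ FOLLOW(C).
In S → b C: C is at the end, add FOLLOW(S)

The FOLLOW sets referred to above (computed the same way, to a fixed point):
  FOLLOW(S) = { $ }

Taking the union: FOLLOW(C) = { $ }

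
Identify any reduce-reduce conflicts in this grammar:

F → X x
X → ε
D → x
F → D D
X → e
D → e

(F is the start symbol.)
Yes — I4: [D → e .] vs [X → e .]

A reduce-reduce conflict occurs when an LR(0) state has two complete items [A → α .] and [B → β .] — both call for a reduction, and with no lookahead the parser cannot choose between them.

Augment with F' → F and build the canonical LR(0) collection (I0 = CLOSURE({[F' → . F]}), then GOTO on every symbol after a dot until no new states appear). It has 9 states:
  I0: { [D → . e], [D → . x], [F → . D D], [F → . X x], [F' → . F], [X → . e], [X → .] }  — shift, reduce
  I1: { [D → . e], [D → . x], [F → D . D] }  — shift
  I2: { [F' → F .] }  — accept
  I3: { [F → X . x] }  — shift
  I4: { [D → e .], [X → e .] }  — 2 reduces
  I5: { [D → x .] }  — reduce
  I6: { [F → X x .] }  — reduce
  I7: { [F → D D .] }  — reduce
  I8: { [D → e .] }  — reduce

I4 contains complete items [D → e .], [X → e .] — reduce-reduce conflict.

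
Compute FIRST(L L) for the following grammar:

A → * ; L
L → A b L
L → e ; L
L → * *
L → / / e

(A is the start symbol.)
FIRST sets of the non-terminals involved (from the grammar, by fixed-point iteration):
  FIRST(L) = { '*', '/', 'e' }

To compute FIRST(L L), process the symbols left to right:
Symbol L is a non-terminal. Add FIRST(L) \ {ε} = { '*', '/', 'e' }
L is not nullable (ε ∉ FIRST(L)), so stop here.
FIRST(L L) = { '*', '/', 'e' }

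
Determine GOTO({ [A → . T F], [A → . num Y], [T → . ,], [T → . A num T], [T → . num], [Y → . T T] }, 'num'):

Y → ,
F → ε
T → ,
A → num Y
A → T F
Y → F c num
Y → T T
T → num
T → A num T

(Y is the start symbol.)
GOTO(I, 'num') = CLOSURE({ [A → αX.β] : [A → α.Xβ] ∈ I, X = 'num' })

Items with dot before 'num', with the dot advanced:
  [A → . num Y] → [A → num . Y]
  [T → . num] → [T → num .]
Closure of the advanced items:
  [A → num . Y] has the dot before Y: add [Y → . ,], [Y → . F c num], [Y → . T T]
  [Y → . F c num] has the dot before F: add [F → .]
  [Y → . T T] has the dot before T: add [T → . ,], [T → . num], [T → . A num T]
  [T → . A num T] has the dot before A: add [A → . num Y], [A → . T F]

GOTO = { [A → . T F], [A → . num Y], [A → num . Y], [F → .], [T → . ,], [T → . A num T], [T → . num], [T → num .], [Y → . ,], [Y → . F c num], [Y → . T T] }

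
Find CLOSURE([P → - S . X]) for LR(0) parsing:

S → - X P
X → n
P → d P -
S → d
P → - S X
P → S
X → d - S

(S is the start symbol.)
{ [P → - S . X], [X → . d - S], [X → . n] }

Start with: [P → - S . X]
  [P → - S . X] has the dot before X: add [X → . n], [X → . d - S]
No further items can be added.

CLOSURE = { [P → - S . X], [X → . d - S], [X → . n] }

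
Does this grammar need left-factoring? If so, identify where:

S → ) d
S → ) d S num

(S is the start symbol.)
Yes, S has productions with common prefix ') d'

Left-factoring is needed when two productions for the same non-terminal
share a common prefix on the right-hand side.

Productions for S:
  S → ) d
  S → ) d S num

Found common prefix ') d' in productions for S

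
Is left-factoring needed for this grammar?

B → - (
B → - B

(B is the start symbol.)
Left-factoring is needed when two productions for the same non-terminal
share a common prefix on the right-hand side.

Productions for B:
  B → - (
  B → - B

Found common prefix '-' in productions for B

Answer: Yes, B has productions with common prefix '-'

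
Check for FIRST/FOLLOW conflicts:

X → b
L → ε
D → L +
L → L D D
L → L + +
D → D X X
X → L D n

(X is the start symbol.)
A FIRST/FOLLOW conflict occurs when a non-terminal N has a nullable alternative N → β (β ⇒* ε) and another alternative N → α with FIRST(α) ∩ FOLLOW(N) ≠ ∅: on such a lookahead the parser cannot decide between expanding α and letting N vanish via β.

Nullable non-terminals: L.
FIRST sets used below: FIRST(L) = { '+', ε }, FIRST(D) = { '+' }

L: nullable alternative(s) L → ε; FOLLOW(L) = { '+' }
  L → ε: FIRST \ {ε} = { } — this is the only nullable alternative, skip
  L → L D D: FIRST \ {ε} = { '+' } — overlaps FOLLOW(L) on { '+' }: CONFLICT
  L → L + +: FIRST \ {ε} = { '+' } — overlaps FOLLOW(L) on { '+' }: CONFLICT

D, X have no nullable alternative, so no FIRST/FOLLOW check is needed there.

So the grammar has 2 FIRST/FOLLOW conflicts (marked CONFLICT above).

Answer: Yes. L → L D D with FOLLOW(L) on { '+' }; L → L '+' '+' with FOLLOW(L) on { '+' }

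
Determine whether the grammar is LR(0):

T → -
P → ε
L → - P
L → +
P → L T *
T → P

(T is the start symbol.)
No. Shift-reduce conflict between [P → .] and [L → . +]

A grammar is LR(0) if no state in the canonical LR(0) collection has:
  - both a shift item (dot before a terminal) and a complete item (shift-reduce conflict), or
  - two or more complete items (reduce-reduce conflict; the accept item [T' → T .] counts as a complete item here).

Augment with T' → T and build the canonical LR(0) collection (I0 = CLOSURE({[T' → . T]}), then GOTO on every symbol after a dot until no new states appear). It has 10 states:
  I0: { [L → . +], [L → . - P], [P → . L T *], [P → .], [T → . -], [T → . P], [T' → . T] }  — shift, reduce
  I1: { [L → + .] }  — reduce
  I2: { [L → - . P], [L → . +], [L → . - P], [P → . L T *], [P → .], [T → - .] }  — shift, 2 reduces
  I3: { [L → . +], [L → . - P], [P → . L T *], [P → .], [P → L . T *], [T → . -], [T → . P] }  — shift, reduce
  I4: { [T → P .] }  — reduce
  I5: { [T' → T .] }  — accept
  I6: { [P → L T . *] }  — shift
  I7: { [P → L T * .] }  — reduce
  I8: { [L → - . P], [L → . +], [L → . - P], [P → . L T *], [P → .] }  — shift, reduce
  I9: { [L → - P .] }  — reduce

Conflict in state I0:
  Shift-reduce conflict between [P → .] and [L → . +]
So the grammar is NOT LR(0).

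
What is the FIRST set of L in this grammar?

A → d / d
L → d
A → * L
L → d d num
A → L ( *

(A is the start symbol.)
{ 'd' }

To compute FIRST(L), examine every production with L on the left-hand side, reading each right-hand side left to right until a non-nullable symbol is reached.

From L → d:
  - d is a terminal: add 'd' and stop
From L → d d num:
  - d is a terminal: add 'd' and stop

Collecting: FIRST(L) = { 'd' }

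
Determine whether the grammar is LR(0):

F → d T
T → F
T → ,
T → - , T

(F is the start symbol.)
Yes, the grammar is LR(0)

A grammar is LR(0) if no state in the canonical LR(0) collection has:
  - both a shift item (dot before a terminal) and a complete item (shift-reduce conflict), or
  - two or more complete items (reduce-reduce conflict; the accept item [F' → F .] counts as a complete item here).

Augment with F' → F and build the canonical LR(0) collection (I0 = CLOSURE({[F' → . F]}), then GOTO on every symbol after a dot until no new states appear). It has 9 states:
  I0: { [F → . d T], [F' → . F] }  — shift
  I1: { [F' → F .] }  — accept
  I2: { [F → . d T], [F → d . T], [T → . ,], [T → . - , T], [T → . F] }  — shift
  I3: { [T → , .] }  — reduce
  I4: { [T → - . , T] }  — shift
  I5: { [T → F .] }  — reduce
  I6: { [F → d T .] }  — reduce
  I7: { [F → . d T], [T → - , . T], [T → . ,], [T → . - , T], [T → . F] }  — shift
  I8: { [T → - , T .] }  — reduce

Every state is either a pure shift/goto state or contains exactly one complete item and nothing to shift — no conflicts. The grammar is LR(0).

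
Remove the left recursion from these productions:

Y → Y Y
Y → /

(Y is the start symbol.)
Y is directly left-recursive. The standard transformation for
  A → A α₁ | ... | A α_m | β₁ | ... | β_n
is
  A  → β₁ A' | ... | β_n A'
  A' → α₁ A' | ... | α_m A' | ε

Y → / becomes Y → / Y'
Y → Y Y becomes Y' → Y Y'
Add Y' → ε

Resulting grammar:
Y → / Y'
Y' → Y Y'
Y' → ε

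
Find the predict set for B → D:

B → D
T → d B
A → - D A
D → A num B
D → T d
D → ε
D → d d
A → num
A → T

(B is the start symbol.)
{ $, '-', 'd', 'num' }

PREDICT(B → D) = (FIRST(RHS) \ {ε}) ∪ (FOLLOW(B) if ε ∈ FIRST(RHS), i.e. RHS ⇒* ε)
FIRST(D) = { '-', 'd', 'num', ε }
FIRST(D) = { '-', 'd', 'num', ε }
ε ∈ FIRST(D) (the right-hand side is nullable), so add FOLLOW(B) = { $, '-', 'd', 'num' }
PREDICT(B → D) = { $, '-', 'd', 'num' }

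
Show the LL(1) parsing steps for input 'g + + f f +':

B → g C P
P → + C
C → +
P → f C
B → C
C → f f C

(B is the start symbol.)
Stack is shown with the top on the left.

Stack    Input          Action
------------------------------
B $      g + + f f + $  output B → g C P
g C P $  g + + f f + $  match 'g'
C P $    + + f f + $    output C → +
+ P $    + + f f + $    match '+'
P $      + f f + $      output P → + C
+ C $    + f f + $      match '+'
C $      f f + $        output C → f f C
f f C $  f f + $        match 'f'
f C $    f + $          match 'f'
C $      + $            output C → +
+ $      + $            match '+'
$        $              accept

The string is accepted.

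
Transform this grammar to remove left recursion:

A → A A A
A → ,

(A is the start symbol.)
A is directly left-recursive. The standard transformation for
  A → A α₁ | ... | A α_m | β₁ | ... | β_n
is
  A  → β₁ A' | ... | β_n A'
  A' → α₁ A' | ... | α_m A' | ε

A → , becomes A → , A'
A → A A A becomes A' → A A A'
Add A' → ε

Resulting grammar:
A → , A'
A' → A A A'
A' → ε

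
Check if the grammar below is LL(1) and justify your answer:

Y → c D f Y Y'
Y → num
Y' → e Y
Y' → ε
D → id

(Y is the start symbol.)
A grammar is LL(1) if for each non-terminal N with multiple productions, the predict sets of those productions are pairwise disjoint, where PREDICT(N → α) = (FIRST(α) \ {ε}) ∪ (FOLLOW(N) if α ⇒* ε).

Relevant sets:
  FOLLOW(Y') = { $, 'e' }

For Y:
  PREDICT(Y → c D f Y Y') = { 'c' }
  PREDICT(Y → num) = { 'num' }
For Y':
  PREDICT(Y' → e Y) = { 'e' }
  PREDICT(Y' → ε) = { $, 'e' }
D has a single production, so nothing to check there.

Conflict found: Predict set conflict for Y': { 'e' }
The grammar is NOT LL(1).

Answer: No. Predict set conflict for Y': { 'e' }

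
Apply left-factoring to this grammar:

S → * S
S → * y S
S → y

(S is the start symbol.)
Left-factoring transforms A → αβ₁ | αβ₂ into A → αA' and A' → β₁ | β₂
(α is the longest common prefix among the alternatives). Repeat until
no nonterminal has two alternatives with a common prefix.

Round 1: S has alternatives sharing prefix '*'. Introduce S': S → * S'
  Add: S' → S
  Add: S' → y S

No remaining common prefixes — done.

Resulting grammar:
S → * S'
S' → S
S' → y S
S → y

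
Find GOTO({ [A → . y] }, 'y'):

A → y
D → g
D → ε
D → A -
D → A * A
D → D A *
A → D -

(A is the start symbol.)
GOTO(I, 'y') = CLOSURE({ [A → αX.β] : [A → α.Xβ] ∈ I, X = 'y' })

Items with dot before 'y', with the dot advanced:
  [A → . y] → [A → y .]
Closure adds nothing (no advanced item has the dot before a non-terminal).

GOTO = { [A → y .] }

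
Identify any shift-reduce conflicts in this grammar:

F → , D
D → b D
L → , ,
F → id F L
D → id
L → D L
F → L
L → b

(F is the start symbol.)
Yes — I5: [L → b .] vs [D → . b D]; I6: [D → id .] vs [D → . b D]

A shift-reduce conflict occurs when an LR(0) state has both:
  - a complete (reduce) item [A → α .] (dot at the end), and
  - a shift item [B → β . c γ] (dot before a terminal).

Augment with F' → F and build the canonical LR(0) collection (I0 = CLOSURE({[F' → . F]}), then GOTO on every symbol after a dot until no new states appear). It has 16 states:
  I0: { [D → . b D], [D → . id], [F → . , D], [F → . L], [F → . id F L], [F' → . F], [L → . , ,], [L → . D L], [L → . b] }  — shift
  I1: { [D → . b D], [D → . id], [F → , . D], [L → , . ,] }  — shift
  I2: { [D → . b D], [D → . id], [L → . , ,], [L → . D L], [L → . b], [L → D . L] }  — shift
  I3: { [F' → F .] }  — accept
  I4: { [F → L .] }  — reduce
  I5: { [D → . b D], [D → . id], [D → b . D], [L → b .] }  — shift, reduce
  I6: { [D → . b D], [D → . id], [D → id .], [F → . , D], [F → . L], [F → . id F L], [F → id . F L], [L → . , ,], [L → . D L], [L → . b] }  — shift, reduce
  I7: { [D → . b D], [D → . id], [F → id F . L], [L → . , ,], [L → . D L], [L → . b] }  — shift
  I8: { [L → , . ,] }  — shift
  I9: { [F → id F L .] }  — reduce
  I10: { [D → id .] }  — reduce
  I11: { [L → , , .] }  — reduce
  I12: { [D → b D .] }  — reduce
  I13: { [D → . b D], [D → . id], [D → b . D] }  — shift
  I14: { [L → D L .] }  — reduce
  I15: { [F → , D .] }  — reduce

I5 contains reduce item [L → b .] and shift items [D → . b D], [D → . id] — shift-reduce conflict.
I6 contains reduce item [D → id .] and shift items [D → . b D], [D → . id], [F → . , D], [F → . id F L], [L → . , ,], [L → . b] — shift-reduce conflict.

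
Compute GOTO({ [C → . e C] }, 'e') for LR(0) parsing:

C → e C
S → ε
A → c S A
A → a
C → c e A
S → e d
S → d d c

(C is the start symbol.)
{ [C → . c e A], [C → . e C], [C → e . C] }

GOTO(I, 'e') = CLOSURE({ [A → αX.β] : [A → α.Xβ] ∈ I, X = 'e' })

Items with dot before 'e', with the dot advanced:
  [C → . e C] → [C → e . C]
Closure of the advanced items:
  [C → e . C] has the dot before C: add [C → . e C], [C → . c e A]

GOTO = { [C → . c e A], [C → . e C], [C → e . C] }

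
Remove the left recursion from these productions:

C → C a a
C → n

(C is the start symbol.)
C → n C'
C' → a a C'
C' → ε

C is directly left-recursive. The standard transformation for
  A → A α₁ | ... | A α_m | β₁ | ... | β_n
is
  A  → β₁ A' | ... | β_n A'
  A' → α₁ A' | ... | α_m A' | ε

C → n becomes C → n C'
C → C a a becomes C' → a a C'
Add C' → ε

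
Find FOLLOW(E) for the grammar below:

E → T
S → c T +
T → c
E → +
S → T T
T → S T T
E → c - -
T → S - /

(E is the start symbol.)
{ $ }

To compute FOLLOW(E), find every occurrence of E on a right-hand side N → α E β: add FIRST(β) \ {ε}, and if β is empty or nullable also add FOLLOW(N). Iterate to a fixed point.

E is the start symbol, so $ ∈ FOLLOW(E).
E does not occur on any right-hand side.

Taking the union: FOLLOW(E) = { $ }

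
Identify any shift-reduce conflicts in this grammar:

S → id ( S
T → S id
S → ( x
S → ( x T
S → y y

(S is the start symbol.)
Yes — I8: [S → ( x .] vs [S → . ( x]

A shift-reduce conflict occurs when an LR(0) state has both:
  - a complete (reduce) item [A → α .] (dot at the end), and
  - a shift item [B → β . c γ] (dot before a terminal).

Augment with S' → S and build the canonical LR(0) collection (I0 = CLOSURE({[S' → . S]}), then GOTO on every symbol after a dot until no new states appear). It has 12 states:
  I0: { [S → . ( x T], [S → . ( x], [S → . id ( S], [S → . y y], [S' → . S] }  — shift
  I1: { [S → ( . x T], [S → ( . x] }  — shift
  I2: { [S' → S .] }  — accept
  I3: { [S → id . ( S] }  — shift
  I4: { [S → y . y] }  — shift
  I5: { [S → y y .] }  — reduce
  I6: { [S → . ( x T], [S → . ( x], [S → . id ( S], [S → . y y], [S → id ( . S] }  — shift
  I7: { [S → id ( S .] }  — reduce
  I8: { [S → ( x . T], [S → ( x .], [S → . ( x T], [S → . ( x], [S → . id ( S], [S → . y y], [T → . S id] }  — shift, reduce
  I9: { [T → S . id] }  — shift
  I10: { [S → ( x T .] }  — reduce
  I11: { [T → S id .] }  — reduce

I8 contains reduce item [S → ( x .] and shift items [S → . ( x], [S → . ( x T], [S → . id ( S], [S → . y y] — shift-reduce conflict.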